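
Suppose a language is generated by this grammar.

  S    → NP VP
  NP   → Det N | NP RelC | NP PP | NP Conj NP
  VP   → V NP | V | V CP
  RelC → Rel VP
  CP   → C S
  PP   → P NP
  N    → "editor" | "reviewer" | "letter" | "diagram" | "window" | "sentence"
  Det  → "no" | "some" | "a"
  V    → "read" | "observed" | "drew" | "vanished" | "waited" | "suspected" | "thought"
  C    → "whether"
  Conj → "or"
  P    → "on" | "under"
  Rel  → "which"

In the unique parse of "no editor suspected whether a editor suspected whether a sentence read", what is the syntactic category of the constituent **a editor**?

S
  NP
    Det: no
    N: editor
  VP
    V: suspected
    CP
      C: whether
      S
        NP
          Det: a
          N: editor
        VP
          V: suspected
          CP
            C: whether
            S
              NP
                Det: a
                N: sentence
              VP
                V: read
The span 'a editor' is the NP node built by NP → Det N.

NP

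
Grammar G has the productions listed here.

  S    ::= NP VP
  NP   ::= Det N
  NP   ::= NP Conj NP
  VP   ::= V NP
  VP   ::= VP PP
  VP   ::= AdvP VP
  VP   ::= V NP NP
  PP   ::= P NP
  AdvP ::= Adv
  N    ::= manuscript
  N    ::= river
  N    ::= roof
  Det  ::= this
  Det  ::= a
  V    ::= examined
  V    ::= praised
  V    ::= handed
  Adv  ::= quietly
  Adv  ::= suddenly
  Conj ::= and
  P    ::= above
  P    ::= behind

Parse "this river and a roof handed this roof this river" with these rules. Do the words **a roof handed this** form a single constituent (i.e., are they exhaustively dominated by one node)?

No

[S [NP [NP [Det this] [N river]] [Conj and] [NP [Det a] [N roof]]] [VP [V handed] [NP [Det this] [N roof]] [NP [Det this] [N river]]]]
The smallest constituent containing 'a roof handed this' is the S spanning 'this river and a roof handed this roof this river'; no single node in the tree dominates exactly the given words.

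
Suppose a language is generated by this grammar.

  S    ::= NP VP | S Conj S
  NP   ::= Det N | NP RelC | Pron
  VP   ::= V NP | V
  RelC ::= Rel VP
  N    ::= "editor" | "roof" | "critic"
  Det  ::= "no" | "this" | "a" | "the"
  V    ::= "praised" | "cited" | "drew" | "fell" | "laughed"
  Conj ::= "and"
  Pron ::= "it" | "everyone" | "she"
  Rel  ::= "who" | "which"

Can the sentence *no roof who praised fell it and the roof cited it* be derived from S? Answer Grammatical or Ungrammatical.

[S [S [NP [NP [Det no] [N roof]] [RelC [Rel who] [VP [V praised]]]] [VP [V fell] [NP [Pron it]]]] [Conj and] [S [NP [Det the] [N roof]] [VP [V cited] [NP [Pron it]]]]]
Every word is introduced by a lexical rule and the phrasal rules combine the resulting categories into a single S.

Grammatical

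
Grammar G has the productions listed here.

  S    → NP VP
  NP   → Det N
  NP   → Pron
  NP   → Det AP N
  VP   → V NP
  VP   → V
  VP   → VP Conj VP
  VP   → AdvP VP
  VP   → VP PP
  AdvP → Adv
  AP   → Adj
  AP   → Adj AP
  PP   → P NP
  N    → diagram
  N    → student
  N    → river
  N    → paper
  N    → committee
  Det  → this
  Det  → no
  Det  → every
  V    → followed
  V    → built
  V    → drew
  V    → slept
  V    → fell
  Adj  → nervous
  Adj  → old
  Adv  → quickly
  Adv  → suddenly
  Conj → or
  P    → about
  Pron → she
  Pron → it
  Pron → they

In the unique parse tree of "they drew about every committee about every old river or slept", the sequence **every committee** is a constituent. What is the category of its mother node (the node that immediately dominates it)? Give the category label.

PP

[S [NP [Pron they]] [VP [VP [VP [VP [V drew]] [PP [P about] [NP [Det every] [N committee]]]] [PP [P about] [NP [Det every] [AP [Adj old]] [N river]]]] [Conj or] [VP [V slept]]]]
The span 'every committee' is the NP node built by NP → Det N.
Its mother is the PP built by PP → P NP.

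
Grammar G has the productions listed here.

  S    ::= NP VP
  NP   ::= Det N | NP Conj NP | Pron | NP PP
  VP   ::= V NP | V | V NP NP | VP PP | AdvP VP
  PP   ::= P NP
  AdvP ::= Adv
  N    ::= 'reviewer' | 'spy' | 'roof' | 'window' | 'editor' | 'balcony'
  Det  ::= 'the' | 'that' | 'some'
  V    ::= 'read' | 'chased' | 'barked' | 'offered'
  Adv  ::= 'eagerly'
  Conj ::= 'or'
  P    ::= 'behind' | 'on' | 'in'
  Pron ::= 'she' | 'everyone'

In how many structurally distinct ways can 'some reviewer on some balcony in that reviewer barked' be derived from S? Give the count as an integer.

2

The two bracketings:
[S [NP [NP [Det some] [N reviewer]] [PP [P on] [NP [NP [Det some] [N balcony]] [PP [P in] [NP [Det that] [N reviewer]]]]]] [VP [V barked]]]
[S [NP [NP [NP [Det some] [N reviewer]] [PP [P on] [NP [Det some] [N balcony]]]] [PP [P in] [NP [Det that] [N reviewer]]]] [VP [V barked]]]
The trees differ in how a recursive rule is bracketed over the same span.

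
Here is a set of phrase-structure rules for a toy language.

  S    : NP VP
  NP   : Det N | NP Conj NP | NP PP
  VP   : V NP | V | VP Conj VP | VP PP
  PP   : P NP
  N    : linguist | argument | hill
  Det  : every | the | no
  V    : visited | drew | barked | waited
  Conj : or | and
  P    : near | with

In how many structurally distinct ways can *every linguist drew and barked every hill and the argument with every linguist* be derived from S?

4

Two of the 4 distinct bracketings:
[S [NP [Det every] [N linguist]] [VP [VP [V drew]] [Conj and] [VP [V barked] [NP [NP [Det every] [N hill]] [Conj and] [NP [NP [Det the] [N argument]] [PP [P with] [NP [Det every] [N linguist]]]]]]]]
[S [NP [Det every] [N linguist]] [VP [VP [V drew]] [Conj and] [VP [V barked] [NP [NP [NP [Det every] [N hill]] [Conj and] [NP [Det the] [N argument]]] [PP [P with] [NP [Det every] [N linguist]]]]]]]
The trees differ in how a recursive rule is bracketed over the same span.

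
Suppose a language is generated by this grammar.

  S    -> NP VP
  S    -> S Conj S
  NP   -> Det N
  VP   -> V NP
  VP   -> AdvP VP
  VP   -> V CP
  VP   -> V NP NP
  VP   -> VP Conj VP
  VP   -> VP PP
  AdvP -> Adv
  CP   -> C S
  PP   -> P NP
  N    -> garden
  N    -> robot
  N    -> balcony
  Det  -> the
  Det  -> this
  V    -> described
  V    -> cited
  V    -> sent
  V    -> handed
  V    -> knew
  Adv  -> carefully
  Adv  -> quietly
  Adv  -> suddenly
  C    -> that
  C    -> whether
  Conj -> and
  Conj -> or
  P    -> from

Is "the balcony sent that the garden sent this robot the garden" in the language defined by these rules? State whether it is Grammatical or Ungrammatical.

S
  NP
    Det: the
    N: balcony
  VP
    V: sent
    CP
      C: that
      S
        NP
          Det: the
          N: garden
        VP
          V: sent
          NP
            Det: this
            N: robot
          NP
            Det: the
            N: garden
Each bracket corresponds to one application of a listed rule, so the string is derivable from S.

Grammatical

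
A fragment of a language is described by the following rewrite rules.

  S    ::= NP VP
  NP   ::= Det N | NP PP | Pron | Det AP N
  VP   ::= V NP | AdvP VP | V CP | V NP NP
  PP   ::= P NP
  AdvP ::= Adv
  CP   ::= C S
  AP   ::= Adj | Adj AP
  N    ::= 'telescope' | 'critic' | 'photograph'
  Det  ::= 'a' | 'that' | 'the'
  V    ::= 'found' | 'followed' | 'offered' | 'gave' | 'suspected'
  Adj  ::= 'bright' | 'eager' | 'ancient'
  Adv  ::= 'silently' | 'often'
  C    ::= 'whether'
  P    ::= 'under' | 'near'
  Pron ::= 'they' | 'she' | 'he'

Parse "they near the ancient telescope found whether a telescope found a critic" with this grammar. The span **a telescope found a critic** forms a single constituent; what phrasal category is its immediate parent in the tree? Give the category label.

CP

[S [NP [NP [Pron they]] [PP [P near] [NP [Det the] [AP [Adj ancient]] [N telescope]]]] [VP [V found] [CP [C whether] [S [NP [Det a] [N telescope]] [VP [V found] [NP [Det a] [N critic]]]]]]]
The span 'a telescope found a critic' is the S node built by S → NP VP.
Its mother is the CP built by CP → C S.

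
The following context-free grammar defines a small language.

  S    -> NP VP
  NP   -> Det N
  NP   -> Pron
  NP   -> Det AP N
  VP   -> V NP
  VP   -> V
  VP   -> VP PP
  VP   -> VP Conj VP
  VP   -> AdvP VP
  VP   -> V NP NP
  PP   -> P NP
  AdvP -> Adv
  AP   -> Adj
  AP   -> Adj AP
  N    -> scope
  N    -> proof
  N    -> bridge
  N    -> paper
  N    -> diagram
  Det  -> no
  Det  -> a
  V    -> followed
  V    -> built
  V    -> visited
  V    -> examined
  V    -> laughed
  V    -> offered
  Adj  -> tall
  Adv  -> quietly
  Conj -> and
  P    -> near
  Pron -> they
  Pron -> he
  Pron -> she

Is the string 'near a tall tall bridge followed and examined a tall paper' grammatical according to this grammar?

Ungrammatical

For S → NP VP, no prefix of the string parses as an NP.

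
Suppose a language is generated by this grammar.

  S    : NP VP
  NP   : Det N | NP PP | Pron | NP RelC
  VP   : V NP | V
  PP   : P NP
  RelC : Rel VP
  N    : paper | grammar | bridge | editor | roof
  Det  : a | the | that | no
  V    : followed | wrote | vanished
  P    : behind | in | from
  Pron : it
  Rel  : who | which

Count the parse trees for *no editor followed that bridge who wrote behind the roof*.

1

[S [NP [Det no] [N editor]] [VP [V followed] [NP [NP [NP [Det that] [N bridge]] [RelC [Rel who] [VP [V wrote]]]] [PP [P behind] [NP [Det the] [N roof]]]]]]
No rule offers an alternative attachment or grouping for any span, so this is the only derivation.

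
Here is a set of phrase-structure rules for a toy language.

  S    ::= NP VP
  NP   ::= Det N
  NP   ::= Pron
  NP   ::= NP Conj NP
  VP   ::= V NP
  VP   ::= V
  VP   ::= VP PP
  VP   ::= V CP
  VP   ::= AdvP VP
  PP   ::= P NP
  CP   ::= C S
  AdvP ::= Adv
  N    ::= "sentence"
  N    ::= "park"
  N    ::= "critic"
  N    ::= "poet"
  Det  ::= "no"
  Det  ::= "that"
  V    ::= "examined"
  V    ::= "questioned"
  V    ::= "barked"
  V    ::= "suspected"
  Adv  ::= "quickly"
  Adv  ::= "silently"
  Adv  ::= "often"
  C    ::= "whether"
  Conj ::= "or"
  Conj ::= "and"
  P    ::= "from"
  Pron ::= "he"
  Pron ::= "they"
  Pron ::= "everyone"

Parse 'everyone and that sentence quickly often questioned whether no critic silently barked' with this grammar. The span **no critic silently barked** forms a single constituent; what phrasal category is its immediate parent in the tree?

CP

S
  NP
    NP
      Pron: everyone
    Conj: and
    NP
      Det: that
      N: sentence
  VP
    AdvP
      Adv: quickly
    VP
      AdvP
        Adv: often
      VP
        V: questioned
        CP
          C: whether
          S
            NP
              Det: no
              N: critic
            VP
              AdvP
                Adv: silently
              VP
                V: barked
The span 'no critic silently barked' is the S node built by S → NP VP.
Its mother is the CP built by CP → C S.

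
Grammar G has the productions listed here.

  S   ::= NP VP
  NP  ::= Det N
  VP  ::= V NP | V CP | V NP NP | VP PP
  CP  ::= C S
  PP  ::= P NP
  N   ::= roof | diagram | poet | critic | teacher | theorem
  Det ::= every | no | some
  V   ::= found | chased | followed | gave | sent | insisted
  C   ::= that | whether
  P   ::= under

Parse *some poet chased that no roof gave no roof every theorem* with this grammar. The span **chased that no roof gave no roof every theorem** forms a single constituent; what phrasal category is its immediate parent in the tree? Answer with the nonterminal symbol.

[S [NP [Det some] [N poet]] [VP [V chased] [CP [C that] [S [NP [Det no] [N roof]] [VP [V gave] [NP [Det no] [N roof]] [NP [Det every] [N theorem]]]]]]]
The span 'chased that no roof gave no roof every theorem' is the VP node built by VP → V CP.
Its mother is the S built by S → NP VP.

S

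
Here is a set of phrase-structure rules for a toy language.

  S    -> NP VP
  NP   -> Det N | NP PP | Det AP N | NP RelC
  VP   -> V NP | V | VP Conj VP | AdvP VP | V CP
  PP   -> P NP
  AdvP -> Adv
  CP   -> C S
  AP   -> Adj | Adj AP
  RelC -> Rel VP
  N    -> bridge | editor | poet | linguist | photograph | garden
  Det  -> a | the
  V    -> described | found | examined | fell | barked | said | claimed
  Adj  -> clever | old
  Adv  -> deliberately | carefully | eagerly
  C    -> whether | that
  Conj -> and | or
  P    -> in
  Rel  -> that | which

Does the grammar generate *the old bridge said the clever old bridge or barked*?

Grammatical

[S [NP [Det the] [AP [Adj old]] [N bridge]] [VP [VP [V said] [NP [Det the] [AP [Adj clever] [AP [Adj old]]] [N bridge]]] [Conj or] [VP [V barked]]]]
Every word is introduced by a lexical rule and the phrasal rules combine the resulting categories into a single S.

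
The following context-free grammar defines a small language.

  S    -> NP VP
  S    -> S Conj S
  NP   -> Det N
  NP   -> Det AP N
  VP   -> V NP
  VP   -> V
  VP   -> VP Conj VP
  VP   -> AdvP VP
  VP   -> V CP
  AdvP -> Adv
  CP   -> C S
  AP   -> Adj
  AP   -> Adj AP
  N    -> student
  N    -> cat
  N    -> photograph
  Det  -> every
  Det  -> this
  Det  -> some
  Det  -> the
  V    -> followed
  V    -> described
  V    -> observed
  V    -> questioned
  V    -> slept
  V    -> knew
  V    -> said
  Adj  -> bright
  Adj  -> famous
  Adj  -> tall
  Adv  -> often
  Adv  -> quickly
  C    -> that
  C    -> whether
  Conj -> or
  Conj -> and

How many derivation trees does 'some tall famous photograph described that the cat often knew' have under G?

1

[S [NP [Det some] [AP [Adj tall] [AP [Adj famous]]] [N photograph]] [VP [V described] [CP [C that] [S [NP [Det the] [N cat]] [VP [AdvP [Adv often]] [VP [V knew]]]]]]]
No rule offers an alternative attachment or grouping for any span, so this is the only derivation.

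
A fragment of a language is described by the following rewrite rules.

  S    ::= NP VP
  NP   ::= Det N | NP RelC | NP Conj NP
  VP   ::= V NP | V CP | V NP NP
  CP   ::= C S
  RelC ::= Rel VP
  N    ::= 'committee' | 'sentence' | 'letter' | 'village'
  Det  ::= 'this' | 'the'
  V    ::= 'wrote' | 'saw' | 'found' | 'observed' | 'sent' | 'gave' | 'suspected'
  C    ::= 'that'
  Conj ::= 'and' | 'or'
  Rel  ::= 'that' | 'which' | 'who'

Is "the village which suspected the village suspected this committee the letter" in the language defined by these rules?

[S [NP [NP [Det the] [N village]] [RelC [Rel which] [VP [V suspected] [NP [Det the] [N village]]]]] [VP [V suspected] [NP [Det this] [N committee]] [NP [Det the] [N letter]]]]
Each bracket corresponds to one application of a listed rule, so the string is derivable from S.

Grammatical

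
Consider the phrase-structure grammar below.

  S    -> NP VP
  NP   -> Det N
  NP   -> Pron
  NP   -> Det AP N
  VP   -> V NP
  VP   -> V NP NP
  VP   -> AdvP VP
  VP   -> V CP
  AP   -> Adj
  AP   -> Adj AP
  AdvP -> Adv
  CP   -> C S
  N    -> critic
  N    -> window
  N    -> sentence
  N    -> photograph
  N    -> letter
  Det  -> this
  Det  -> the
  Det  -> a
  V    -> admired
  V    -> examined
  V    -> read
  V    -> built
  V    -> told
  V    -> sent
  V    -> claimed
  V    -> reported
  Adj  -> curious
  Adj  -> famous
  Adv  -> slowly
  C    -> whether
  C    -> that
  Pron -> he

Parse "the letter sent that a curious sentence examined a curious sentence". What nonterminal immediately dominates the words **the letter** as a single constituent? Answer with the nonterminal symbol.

S
  NP
    Det: the
    N: letter
  VP
    V: sent
    CP
      C: that
      S
        NP
          Det: a
          AP
            Adj: curious
          N: sentence
        VP
          V: examined
          NP
            Det: a
            AP
              Adj: curious
            N: sentence
The span 'the letter' is the NP node built by NP → Det N.

NP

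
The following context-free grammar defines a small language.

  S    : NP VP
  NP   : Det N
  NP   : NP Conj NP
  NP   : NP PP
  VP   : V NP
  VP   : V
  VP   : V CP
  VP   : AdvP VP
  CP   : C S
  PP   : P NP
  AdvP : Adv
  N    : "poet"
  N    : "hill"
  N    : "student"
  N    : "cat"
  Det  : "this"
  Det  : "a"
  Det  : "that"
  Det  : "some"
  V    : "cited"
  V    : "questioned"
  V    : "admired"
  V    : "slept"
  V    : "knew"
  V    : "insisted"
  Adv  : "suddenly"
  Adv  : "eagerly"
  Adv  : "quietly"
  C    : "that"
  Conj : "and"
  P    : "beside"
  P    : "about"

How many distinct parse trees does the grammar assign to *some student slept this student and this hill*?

1

[S [NP [Det some] [N student]] [VP [V slept] [NP [NP [Det this] [N student]] [Conj and] [NP [Det this] [N hill]]]]]
No rule offers an alternative attachment or grouping for any span, so this is the only derivation.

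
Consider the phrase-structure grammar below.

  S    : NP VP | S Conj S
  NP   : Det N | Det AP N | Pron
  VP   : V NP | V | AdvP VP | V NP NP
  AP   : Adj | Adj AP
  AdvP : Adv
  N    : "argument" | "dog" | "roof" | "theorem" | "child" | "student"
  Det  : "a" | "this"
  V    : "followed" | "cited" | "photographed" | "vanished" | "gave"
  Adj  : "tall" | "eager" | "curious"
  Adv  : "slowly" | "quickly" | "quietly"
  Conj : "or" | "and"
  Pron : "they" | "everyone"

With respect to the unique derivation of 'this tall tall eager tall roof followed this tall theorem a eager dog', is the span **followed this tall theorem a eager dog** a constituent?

[S [NP [Det this] [AP [Adj tall] [AP [Adj tall] [AP [Adj eager] [AP [Adj tall]]]]] [N roof]] [VP [V followed] [NP [Det this] [AP [Adj tall]] [N theorem]] [NP [Det a] [AP [Adj eager]] [N dog]]]]
The words 'followed this tall theorem a eager dog' are exhaustively dominated by a single VP node (built by VP → V NP NP), so they form a constituent.

Yes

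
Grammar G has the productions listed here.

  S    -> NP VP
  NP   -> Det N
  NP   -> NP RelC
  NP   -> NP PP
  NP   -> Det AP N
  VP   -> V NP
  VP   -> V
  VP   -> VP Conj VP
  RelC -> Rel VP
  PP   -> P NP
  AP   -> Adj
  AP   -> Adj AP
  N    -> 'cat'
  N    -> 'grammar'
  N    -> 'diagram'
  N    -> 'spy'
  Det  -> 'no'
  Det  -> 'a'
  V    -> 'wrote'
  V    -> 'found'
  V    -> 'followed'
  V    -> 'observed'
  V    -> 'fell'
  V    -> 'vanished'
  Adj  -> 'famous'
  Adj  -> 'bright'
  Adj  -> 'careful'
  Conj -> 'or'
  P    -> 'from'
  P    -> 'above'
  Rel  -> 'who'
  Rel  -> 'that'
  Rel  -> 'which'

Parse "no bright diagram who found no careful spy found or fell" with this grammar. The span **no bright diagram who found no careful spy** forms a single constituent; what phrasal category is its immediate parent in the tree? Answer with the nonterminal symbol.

S

S
  NP
    NP
      Det: no
      AP
        Adj: bright
      N: diagram
    RelC
      Rel: who
      VP
        V: found
        NP
          Det: no
          AP
            Adj: careful
          N: spy
  VP
    VP
      V: found
    Conj: or
    VP
      V: fell
The span 'no bright diagram who found no careful spy' is the NP node built by NP → NP RelC.
Its mother is the S built by S → NP VP.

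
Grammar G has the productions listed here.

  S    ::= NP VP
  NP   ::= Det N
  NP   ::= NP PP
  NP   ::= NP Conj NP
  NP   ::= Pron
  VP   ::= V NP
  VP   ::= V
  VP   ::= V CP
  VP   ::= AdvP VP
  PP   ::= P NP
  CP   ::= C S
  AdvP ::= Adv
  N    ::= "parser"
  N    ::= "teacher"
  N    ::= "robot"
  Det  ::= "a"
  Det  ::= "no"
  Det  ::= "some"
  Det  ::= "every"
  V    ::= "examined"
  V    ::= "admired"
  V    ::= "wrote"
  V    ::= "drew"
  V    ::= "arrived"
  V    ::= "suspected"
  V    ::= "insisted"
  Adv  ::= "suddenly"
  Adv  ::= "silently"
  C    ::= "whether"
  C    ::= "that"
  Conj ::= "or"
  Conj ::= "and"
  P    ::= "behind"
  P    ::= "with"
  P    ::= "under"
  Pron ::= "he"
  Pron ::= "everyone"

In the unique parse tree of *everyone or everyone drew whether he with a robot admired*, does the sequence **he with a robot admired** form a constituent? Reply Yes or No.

[S [NP [NP [Pron everyone]] [Conj or] [NP [Pron everyone]]] [VP [V drew] [CP [C whether] [S [NP [NP [Pron he]] [PP [P with] [NP [Det a] [N robot]]]] [VP [V admired]]]]]]
The words 'he with a robot admired' are exhaustively dominated by a single S node (built by S → NP VP), so they form a constituent.

Yes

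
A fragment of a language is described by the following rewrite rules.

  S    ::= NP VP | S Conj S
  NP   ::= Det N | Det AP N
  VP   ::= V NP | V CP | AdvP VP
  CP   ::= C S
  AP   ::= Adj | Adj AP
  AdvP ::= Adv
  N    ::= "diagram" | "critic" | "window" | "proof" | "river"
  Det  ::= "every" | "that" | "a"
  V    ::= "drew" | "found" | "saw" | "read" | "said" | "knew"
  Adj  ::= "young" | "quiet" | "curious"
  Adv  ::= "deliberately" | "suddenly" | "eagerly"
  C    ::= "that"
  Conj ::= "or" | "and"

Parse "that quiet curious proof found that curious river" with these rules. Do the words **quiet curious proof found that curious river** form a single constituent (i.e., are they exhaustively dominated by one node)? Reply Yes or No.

No

[S [NP [Det that] [AP [Adj quiet] [AP [Adj curious]]] [N proof]] [VP [V found] [NP [Det that] [AP [Adj curious]] [N river]]]]
The smallest constituent containing 'quiet curious proof found that curious river' is the S spanning 'that quiet curious proof found that curious river'; no single node in the tree dominates exactly the given words.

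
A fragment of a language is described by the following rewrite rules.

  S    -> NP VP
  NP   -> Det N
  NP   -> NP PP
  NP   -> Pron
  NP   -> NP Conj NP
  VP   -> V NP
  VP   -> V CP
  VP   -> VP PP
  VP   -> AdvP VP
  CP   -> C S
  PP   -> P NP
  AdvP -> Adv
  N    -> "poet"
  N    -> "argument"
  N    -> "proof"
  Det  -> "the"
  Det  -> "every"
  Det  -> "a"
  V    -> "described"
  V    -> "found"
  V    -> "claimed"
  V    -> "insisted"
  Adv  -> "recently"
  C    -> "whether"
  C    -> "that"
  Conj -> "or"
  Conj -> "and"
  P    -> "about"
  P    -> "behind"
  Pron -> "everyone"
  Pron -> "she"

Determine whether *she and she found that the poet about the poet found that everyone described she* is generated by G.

[S [NP [NP [Pron she]] [Conj and] [NP [Pron she]]] [VP [V found] [CP [C that] [S [NP [NP [Det the] [N poet]] [PP [P about] [NP [Det the] [N poet]]]] [VP [V found] [CP [C that] [S [NP [Pron everyone]] [VP [V described] [NP [Pron she]]]]]]]]]]
Every word is introduced by a lexical rule and the phrasal rules combine the resulting categories into a single S.

Grammatical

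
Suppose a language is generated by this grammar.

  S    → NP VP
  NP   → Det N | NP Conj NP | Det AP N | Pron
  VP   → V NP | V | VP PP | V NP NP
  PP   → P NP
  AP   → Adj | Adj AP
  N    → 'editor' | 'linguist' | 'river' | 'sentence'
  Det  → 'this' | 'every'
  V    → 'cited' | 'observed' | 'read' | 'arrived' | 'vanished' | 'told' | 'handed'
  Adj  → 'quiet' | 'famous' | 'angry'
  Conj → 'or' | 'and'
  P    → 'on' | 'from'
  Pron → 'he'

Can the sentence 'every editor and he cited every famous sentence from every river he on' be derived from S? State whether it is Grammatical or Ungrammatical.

For S → NP VP, every NP-prefix leaves a non-VP remainder: after 'every editor' the remainder is not a VP; after 'every editor and he' the remainder is not a VP.

Ungrammatical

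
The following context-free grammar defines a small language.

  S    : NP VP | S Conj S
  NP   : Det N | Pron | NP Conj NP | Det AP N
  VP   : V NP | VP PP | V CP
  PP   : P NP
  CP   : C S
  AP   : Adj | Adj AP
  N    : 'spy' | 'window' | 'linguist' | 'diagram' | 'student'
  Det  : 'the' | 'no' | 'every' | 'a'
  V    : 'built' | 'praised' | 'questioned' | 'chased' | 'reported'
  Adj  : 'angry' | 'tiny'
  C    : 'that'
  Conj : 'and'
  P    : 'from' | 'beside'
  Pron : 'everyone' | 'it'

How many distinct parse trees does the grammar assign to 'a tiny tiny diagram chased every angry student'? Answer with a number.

[S [NP [Det a] [AP [Adj tiny] [AP [Adj tiny]]] [N diagram]] [VP [V chased] [NP [Det every] [AP [Adj angry]] [N student]]]]
No rule offers an alternative attachment or grouping for any span, so this is the only derivation.

1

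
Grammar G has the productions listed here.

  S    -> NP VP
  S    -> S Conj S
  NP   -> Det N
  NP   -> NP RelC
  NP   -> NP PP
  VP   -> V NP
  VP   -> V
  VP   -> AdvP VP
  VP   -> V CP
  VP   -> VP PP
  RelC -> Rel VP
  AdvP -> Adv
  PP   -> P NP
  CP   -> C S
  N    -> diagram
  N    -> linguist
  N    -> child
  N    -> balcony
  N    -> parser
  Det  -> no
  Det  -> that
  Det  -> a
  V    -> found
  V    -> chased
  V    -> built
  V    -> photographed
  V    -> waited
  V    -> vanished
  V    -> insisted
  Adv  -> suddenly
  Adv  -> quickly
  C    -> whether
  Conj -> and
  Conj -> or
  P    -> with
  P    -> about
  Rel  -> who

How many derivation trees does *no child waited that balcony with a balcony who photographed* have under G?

Two of the 3 distinct bracketings:
[S [NP [Det no] [N child]] [VP [V waited] [NP [NP [NP [Det that] [N balcony]] [PP [P with] [NP [Det a] [N balcony]]]] [RelC [Rel who] [VP [V photographed]]]]]]
[S [NP [Det no] [N child]] [VP [V waited] [NP [NP [Det that] [N balcony]] [PP [P with] [NP [NP [Det a] [N balcony]] [RelC [Rel who] [VP [V photographed]]]]]]]]
The trees differ in how a recursive rule is bracketed over the same span.

3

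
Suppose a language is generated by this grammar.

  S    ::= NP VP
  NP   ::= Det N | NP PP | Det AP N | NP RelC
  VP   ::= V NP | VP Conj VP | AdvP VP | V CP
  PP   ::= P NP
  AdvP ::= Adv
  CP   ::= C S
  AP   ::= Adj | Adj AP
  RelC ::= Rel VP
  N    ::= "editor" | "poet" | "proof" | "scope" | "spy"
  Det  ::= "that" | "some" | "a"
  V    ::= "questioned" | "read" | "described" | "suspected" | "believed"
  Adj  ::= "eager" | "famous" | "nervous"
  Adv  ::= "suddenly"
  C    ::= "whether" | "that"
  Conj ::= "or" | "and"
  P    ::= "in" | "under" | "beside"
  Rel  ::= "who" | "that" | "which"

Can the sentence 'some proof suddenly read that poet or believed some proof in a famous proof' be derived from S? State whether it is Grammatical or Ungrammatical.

Grammatical

S
  NP
    Det: some
    N: proof
  VP
    VP
      AdvP
        Adv: suddenly
      VP
        V: read
        NP
          Det: that
          N: poet
    Conj: or
    VP
      V: believed
      NP
        NP
          Det: some
          N: proof
        PP
          P: in
          NP
            Det: a
            AP
              Adj: famous
            N: proof
Every word is introduced by a lexical rule and the phrasal rules combine the resulting categories into a single S.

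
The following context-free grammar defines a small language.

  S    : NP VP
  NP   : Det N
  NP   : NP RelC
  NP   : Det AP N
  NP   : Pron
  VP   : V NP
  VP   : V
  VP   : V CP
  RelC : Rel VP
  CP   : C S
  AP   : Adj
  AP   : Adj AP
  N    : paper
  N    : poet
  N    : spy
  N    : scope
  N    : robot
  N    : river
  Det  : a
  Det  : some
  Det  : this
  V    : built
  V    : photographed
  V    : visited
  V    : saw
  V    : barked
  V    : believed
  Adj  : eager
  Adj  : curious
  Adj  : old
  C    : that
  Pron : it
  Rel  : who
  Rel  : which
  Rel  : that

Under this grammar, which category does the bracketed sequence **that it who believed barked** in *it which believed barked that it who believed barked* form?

S
  NP
    NP
      Pron: it
    RelC
      Rel: which
      VP
        V: believed
  VP
    V: barked
    CP
      C: that
      S
        NP
          NP
            Pron: it
          RelC
            Rel: who
            VP
              V: believed
        VP
          V: barked
The span 'that it who believed barked' is the CP node built by CP → C S.

CP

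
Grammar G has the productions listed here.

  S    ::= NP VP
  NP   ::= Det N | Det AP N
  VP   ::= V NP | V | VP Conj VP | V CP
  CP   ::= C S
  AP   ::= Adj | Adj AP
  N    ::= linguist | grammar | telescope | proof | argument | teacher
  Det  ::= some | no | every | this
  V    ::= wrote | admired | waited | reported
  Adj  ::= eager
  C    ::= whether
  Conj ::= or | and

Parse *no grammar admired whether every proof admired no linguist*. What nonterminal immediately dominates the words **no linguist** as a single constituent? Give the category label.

[S [NP [Det no] [N grammar]] [VP [V admired] [CP [C whether] [S [NP [Det every] [N proof]] [VP [V admired] [NP [Det no] [N linguist]]]]]]]
The span 'no linguist' is the NP node built by NP → Det N.

NP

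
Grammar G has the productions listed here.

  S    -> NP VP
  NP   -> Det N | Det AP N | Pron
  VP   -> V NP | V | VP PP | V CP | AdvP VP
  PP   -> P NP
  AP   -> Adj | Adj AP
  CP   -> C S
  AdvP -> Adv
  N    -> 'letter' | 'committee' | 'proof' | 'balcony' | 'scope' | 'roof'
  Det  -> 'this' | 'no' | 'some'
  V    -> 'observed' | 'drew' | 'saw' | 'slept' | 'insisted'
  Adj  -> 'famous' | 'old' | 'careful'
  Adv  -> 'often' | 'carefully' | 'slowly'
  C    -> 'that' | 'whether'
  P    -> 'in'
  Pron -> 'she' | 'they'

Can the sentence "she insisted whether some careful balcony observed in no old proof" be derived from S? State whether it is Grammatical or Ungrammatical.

Grammatical

[S [NP [Pron she]] [VP [VP [V insisted] [CP [C whether] [S [NP [Det some] [AP [Adj careful]] [N balcony]] [VP [V observed]]]]] [PP [P in] [NP [Det no] [AP [Adj old]] [N proof]]]]]
The bracketing above is licensed at every node by one of the given productions, with S at the root.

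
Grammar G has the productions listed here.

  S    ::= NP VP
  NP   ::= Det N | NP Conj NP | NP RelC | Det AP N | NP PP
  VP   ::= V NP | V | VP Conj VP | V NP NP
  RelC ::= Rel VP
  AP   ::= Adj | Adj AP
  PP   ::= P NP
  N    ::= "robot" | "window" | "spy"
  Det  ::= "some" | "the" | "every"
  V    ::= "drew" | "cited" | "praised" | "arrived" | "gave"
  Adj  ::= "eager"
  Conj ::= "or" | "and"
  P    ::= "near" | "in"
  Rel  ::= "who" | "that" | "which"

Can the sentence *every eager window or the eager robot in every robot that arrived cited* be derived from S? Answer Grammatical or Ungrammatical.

S
  NP
    NP
      Det: every
      AP
        Adj: eager
      N: window
    Conj: or
    NP
      NP
        NP
          Det: the
          AP
            Adj: eager
          N: robot
        PP
          P: in
          NP
            Det: every
            N: robot
      RelC
        Rel: that
        VP
          V: arrived
  VP
    V: cited
The bracketing above is licensed at every node by one of the given productions, with S at the root.

Grammatical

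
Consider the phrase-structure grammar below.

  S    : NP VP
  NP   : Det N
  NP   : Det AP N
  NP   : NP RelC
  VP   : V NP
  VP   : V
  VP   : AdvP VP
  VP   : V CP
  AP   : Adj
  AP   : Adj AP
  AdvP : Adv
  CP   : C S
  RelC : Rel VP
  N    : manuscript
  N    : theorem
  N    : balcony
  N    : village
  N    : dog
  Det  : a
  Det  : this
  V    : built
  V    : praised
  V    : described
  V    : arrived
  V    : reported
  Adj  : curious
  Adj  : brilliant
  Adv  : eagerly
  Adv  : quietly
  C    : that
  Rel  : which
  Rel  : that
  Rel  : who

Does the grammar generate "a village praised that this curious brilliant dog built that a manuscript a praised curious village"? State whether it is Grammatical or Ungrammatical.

An N word can never sit immediately before a Det word in any string this grammar generates, so the substring 'manuscript a' rules out a derivation.

Ungrammatical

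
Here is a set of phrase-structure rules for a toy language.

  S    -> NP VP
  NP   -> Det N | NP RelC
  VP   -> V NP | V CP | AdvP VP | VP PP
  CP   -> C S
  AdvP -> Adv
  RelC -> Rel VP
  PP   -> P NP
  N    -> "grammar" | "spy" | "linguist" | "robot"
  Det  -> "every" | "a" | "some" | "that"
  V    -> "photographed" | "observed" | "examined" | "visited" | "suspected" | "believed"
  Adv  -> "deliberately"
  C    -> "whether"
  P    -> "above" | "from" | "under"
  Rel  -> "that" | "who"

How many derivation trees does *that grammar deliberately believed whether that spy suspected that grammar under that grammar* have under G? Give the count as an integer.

Two of the 3 distinct bracketings:
[S [NP [Det that] [N grammar]] [VP [AdvP [Adv deliberately]] [VP [V believed] [CP [C whether] [S [NP [Det that] [N spy]] [VP [VP [V suspected] [NP [Det that] [N grammar]]] [PP [P under] [NP [Det that] [N grammar]]]]]]]]]
[S [NP [Det that] [N grammar]] [VP [AdvP [Adv deliberately]] [VP [VP [V believed] [CP [C whether] [S [NP [Det that] [N spy]] [VP [V suspected] [NP [Det that] [N grammar]]]]]] [PP [P under] [NP [Det that] [N grammar]]]]]]
The trees differ in how a recursive rule is bracketed over the same span.

3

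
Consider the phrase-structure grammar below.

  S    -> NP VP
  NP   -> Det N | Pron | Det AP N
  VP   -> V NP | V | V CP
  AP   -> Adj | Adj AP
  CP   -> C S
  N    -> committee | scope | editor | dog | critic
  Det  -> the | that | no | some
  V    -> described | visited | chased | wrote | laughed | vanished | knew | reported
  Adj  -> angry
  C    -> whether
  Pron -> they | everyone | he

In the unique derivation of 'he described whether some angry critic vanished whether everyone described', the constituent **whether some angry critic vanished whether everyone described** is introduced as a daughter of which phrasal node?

S
  NP
    Pron: he
  VP
    V: described
    CP
      C: whether
      S
        NP
          Det: some
          AP
            Adj: angry
          N: critic
        VP
          V: vanished
          CP
            C: whether
            S
              NP
                Pron: everyone
              VP
                V: described
The span 'whether some angry critic vanished whether everyone described' is the CP node built by CP → C S.
Its mother is the VP built by VP → V CP.

VP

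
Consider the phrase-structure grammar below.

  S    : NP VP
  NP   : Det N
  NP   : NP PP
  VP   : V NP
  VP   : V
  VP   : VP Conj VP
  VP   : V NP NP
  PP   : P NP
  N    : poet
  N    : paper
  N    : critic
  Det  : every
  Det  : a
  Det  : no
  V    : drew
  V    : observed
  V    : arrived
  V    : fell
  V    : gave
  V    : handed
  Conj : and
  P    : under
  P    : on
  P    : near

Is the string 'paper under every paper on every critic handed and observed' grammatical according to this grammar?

Ungrammatical

For S → NP VP, no prefix of the string parses as an NP.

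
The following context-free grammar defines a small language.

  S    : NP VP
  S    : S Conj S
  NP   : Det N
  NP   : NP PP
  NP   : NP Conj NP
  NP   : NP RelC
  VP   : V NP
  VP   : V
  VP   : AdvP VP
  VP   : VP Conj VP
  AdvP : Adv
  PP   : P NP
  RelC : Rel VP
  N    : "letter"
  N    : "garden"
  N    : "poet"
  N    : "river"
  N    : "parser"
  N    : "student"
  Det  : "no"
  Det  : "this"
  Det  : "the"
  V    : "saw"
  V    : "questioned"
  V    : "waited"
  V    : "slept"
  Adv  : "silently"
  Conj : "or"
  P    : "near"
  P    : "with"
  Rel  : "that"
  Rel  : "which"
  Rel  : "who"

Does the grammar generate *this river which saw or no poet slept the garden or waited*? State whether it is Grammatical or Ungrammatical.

S
  NP
    NP
      NP
        Det: this
        N: river
      RelC
        Rel: which
        VP
          V: saw
    Conj: or
    NP
      Det: no
      N: poet
  VP
    VP
      V: slept
      NP
        Det: the
        N: garden
    Conj: or
    VP
      V: waited
Every word is introduced by a lexical rule and the phrasal rules combine the resulting categories into a single S.

Grammatical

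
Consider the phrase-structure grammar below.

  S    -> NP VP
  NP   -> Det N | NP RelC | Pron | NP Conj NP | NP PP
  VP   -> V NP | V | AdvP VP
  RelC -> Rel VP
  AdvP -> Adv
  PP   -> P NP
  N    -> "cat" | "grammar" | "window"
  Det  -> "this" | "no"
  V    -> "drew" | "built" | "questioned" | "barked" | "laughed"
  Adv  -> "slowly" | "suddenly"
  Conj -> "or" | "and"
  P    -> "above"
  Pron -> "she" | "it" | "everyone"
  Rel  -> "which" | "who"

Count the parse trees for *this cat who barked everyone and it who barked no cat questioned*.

5

Two of the 5 distinct bracketings:
[S [NP [NP [Det this] [N cat]] [RelC [Rel who] [VP [V barked] [NP [NP [NP [Pron everyone]] [Conj and] [NP [Pron it]]] [RelC [Rel who] [VP [V barked] [NP [Det no] [N cat]]]]]]]] [VP [V questioned]]]
[S [NP [NP [Det this] [N cat]] [RelC [Rel who] [VP [V barked] [NP [NP [Pron everyone]] [Conj and] [NP [NP [Pron it]] [RelC [Rel who] [VP [V barked] [NP [Det no] [N cat]]]]]]]]] [VP [V questioned]]]
The trees differ in how a recursive rule is bracketed over the same span.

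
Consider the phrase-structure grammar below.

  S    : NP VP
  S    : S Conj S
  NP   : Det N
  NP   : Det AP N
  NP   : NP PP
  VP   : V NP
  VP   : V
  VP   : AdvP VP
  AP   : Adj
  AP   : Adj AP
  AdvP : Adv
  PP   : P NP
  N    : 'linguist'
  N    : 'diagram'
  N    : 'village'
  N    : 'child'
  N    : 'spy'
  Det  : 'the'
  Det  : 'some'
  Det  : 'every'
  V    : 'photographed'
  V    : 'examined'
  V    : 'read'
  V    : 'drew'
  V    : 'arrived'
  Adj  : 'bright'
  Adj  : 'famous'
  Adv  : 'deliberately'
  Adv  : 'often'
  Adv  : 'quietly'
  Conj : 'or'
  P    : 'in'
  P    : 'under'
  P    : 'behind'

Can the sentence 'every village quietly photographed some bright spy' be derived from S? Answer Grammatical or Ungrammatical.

Grammatical

[S [NP [Det every] [N village]] [VP [AdvP [Adv quietly]] [VP [V photographed] [NP [Det some] [AP [Adj bright]] [N spy]]]]]
Each bracket corresponds to one application of a listed rule, so the string is derivable from S.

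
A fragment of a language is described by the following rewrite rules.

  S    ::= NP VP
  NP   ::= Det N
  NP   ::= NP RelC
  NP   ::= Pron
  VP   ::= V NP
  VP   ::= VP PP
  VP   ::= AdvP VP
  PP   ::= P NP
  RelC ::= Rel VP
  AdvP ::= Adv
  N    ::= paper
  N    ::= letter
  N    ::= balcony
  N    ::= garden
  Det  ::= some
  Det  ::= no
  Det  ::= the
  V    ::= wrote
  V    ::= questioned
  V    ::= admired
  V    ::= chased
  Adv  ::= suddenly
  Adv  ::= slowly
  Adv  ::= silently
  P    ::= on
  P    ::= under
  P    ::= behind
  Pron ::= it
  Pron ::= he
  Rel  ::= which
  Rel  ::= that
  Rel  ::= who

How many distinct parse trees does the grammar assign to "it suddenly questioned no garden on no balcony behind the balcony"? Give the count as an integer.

3

Two of the 3 distinct bracketings:
[S [NP [Pron it]] [VP [VP [VP [AdvP [Adv suddenly]] [VP [V questioned] [NP [Det no] [N garden]]]] [PP [P on] [NP [Det no] [N balcony]]]] [PP [P behind] [NP [Det the] [N balcony]]]]]
[S [NP [Pron it]] [VP [VP [AdvP [Adv suddenly]] [VP [VP [V questioned] [NP [Det no] [N garden]]] [PP [P on] [NP [Det no] [N balcony]]]]] [PP [P behind] [NP [Det the] [N balcony]]]]]
The trees differ in how a recursive rule is bracketed over the same span.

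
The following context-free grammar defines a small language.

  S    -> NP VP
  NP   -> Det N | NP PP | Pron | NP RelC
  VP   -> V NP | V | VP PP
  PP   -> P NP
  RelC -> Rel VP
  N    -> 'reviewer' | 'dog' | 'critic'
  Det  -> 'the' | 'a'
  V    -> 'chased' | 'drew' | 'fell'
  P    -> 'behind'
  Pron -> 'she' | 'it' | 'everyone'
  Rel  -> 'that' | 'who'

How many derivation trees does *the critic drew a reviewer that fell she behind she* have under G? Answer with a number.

4

Two of the 4 distinct bracketings:
[S [NP [Det the] [N critic]] [VP [V drew] [NP [NP [NP [Det a] [N reviewer]] [RelC [Rel that] [VP [V fell] [NP [Pron she]]]]] [PP [P behind] [NP [Pron she]]]]]]
[S [NP [Det the] [N critic]] [VP [V drew] [NP [NP [Det a] [N reviewer]] [RelC [Rel that] [VP [V fell] [NP [NP [Pron she]] [PP [P behind] [NP [Pron she]]]]]]]]]
The trees differ in how a recursive rule is bracketed over the same span.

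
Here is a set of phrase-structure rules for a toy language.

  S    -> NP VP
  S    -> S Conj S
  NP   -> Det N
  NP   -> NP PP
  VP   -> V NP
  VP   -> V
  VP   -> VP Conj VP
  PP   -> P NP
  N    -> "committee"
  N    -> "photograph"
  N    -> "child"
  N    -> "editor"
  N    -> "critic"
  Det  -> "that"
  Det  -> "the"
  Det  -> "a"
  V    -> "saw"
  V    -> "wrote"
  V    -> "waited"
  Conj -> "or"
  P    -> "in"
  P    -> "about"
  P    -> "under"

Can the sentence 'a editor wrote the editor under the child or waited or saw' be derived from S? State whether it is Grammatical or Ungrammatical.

S
  NP
    Det: a
    N: editor
  VP
    VP
      V: wrote
      NP
        NP
          Det: the
          N: editor
        PP
          P: under
          NP
            Det: the
            N: child
    Conj: or
    VP
      VP
        V: waited
      Conj: or
      VP
        V: saw
The bracketing above is licensed at every node by one of the given productions, with S at the root.

Grammatical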